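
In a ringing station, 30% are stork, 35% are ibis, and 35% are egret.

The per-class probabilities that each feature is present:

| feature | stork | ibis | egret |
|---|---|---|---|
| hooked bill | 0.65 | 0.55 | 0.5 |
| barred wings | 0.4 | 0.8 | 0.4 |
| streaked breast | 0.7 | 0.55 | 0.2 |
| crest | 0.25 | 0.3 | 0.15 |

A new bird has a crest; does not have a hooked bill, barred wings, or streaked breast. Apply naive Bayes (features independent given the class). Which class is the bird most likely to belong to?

stork: 0.3 × (1−0.65) × (1−0.4) × (1−0.7) × 0.25 = 0.004725
ibis: 0.35 × (1−0.55) × (1−0.8) × (1−0.55) × 0.3 = 0.0042525
egret: 0.35 × (1−0.5) × (1−0.4) × (1−0.2) × 0.15 = 0.0126
Highest score → egret.

egret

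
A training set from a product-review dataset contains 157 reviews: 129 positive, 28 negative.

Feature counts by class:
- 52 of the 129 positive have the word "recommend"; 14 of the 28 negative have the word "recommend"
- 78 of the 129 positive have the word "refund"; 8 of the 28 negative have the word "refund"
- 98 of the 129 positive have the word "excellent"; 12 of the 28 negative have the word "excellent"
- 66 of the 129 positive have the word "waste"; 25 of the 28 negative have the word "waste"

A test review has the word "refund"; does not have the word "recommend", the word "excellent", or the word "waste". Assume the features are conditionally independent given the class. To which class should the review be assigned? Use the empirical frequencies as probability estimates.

positive: (129/157) × (77/129) × (78/129) × (31/129) × (63/129) ≈ 0.0348032
negative: (28/157) × (14/28) × (8/28) × (16/28) × (3/28) ≈ 0.00155986
Highest score → positive.

positive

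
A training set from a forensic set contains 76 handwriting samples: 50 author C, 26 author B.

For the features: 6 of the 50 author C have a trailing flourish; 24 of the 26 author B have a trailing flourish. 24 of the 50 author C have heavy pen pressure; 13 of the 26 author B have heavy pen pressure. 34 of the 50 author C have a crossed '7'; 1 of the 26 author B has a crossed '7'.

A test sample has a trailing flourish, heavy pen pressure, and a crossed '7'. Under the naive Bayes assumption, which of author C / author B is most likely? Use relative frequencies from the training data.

author C

author C: (50/76) × (6/50) × (24/50) × (34/50) ≈ 0.0257684
author B: (26/76) × (24/26) × (13/26) × (1/26) ≈ 0.00607287
Highest score → author C.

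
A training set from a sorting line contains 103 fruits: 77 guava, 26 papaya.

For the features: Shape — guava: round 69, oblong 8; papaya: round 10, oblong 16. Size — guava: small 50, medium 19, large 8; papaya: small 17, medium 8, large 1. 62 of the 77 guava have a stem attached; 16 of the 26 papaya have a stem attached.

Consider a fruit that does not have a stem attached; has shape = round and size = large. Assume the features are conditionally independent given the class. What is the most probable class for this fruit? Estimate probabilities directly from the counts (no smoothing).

guava

guava: (77/103) × (69/77) × (8/77) × (15/77) ≈ 0.0135585
papaya: (26/103) × (10/26) × (1/26) × (10/26) ≈ 0.0014362
Highest score → guava.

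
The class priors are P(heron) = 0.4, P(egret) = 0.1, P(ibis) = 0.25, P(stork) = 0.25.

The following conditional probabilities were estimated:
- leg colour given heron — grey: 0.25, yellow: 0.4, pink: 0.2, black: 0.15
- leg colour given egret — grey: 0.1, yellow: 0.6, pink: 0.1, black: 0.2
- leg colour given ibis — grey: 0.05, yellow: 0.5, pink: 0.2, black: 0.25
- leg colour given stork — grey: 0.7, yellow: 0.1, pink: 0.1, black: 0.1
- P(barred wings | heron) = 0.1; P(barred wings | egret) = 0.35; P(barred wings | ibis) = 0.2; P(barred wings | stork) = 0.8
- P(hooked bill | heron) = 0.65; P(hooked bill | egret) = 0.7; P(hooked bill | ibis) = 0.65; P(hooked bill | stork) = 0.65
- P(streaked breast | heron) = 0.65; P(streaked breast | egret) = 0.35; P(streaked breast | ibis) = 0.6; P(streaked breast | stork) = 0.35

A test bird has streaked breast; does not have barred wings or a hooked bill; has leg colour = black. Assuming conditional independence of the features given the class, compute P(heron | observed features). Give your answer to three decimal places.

0.496

heron: 0.4 × 0.15 × (1−0.1) × (1−0.65) × 0.65 = 0.012285
egret: 0.1 × 0.2 × (1−0.35) × (1−0.7) × 0.35 = 0.001365
ibis: 0.25 × 0.25 × (1−0.2) × (1−0.65) × 0.6 = 0.0105
stork: 0.25 × 0.1 × (1−0.8) × (1−0.65) × 0.35 = 0.0006125
P(heron | x) = 0.012285 / 0.0247625 ≈ 0.496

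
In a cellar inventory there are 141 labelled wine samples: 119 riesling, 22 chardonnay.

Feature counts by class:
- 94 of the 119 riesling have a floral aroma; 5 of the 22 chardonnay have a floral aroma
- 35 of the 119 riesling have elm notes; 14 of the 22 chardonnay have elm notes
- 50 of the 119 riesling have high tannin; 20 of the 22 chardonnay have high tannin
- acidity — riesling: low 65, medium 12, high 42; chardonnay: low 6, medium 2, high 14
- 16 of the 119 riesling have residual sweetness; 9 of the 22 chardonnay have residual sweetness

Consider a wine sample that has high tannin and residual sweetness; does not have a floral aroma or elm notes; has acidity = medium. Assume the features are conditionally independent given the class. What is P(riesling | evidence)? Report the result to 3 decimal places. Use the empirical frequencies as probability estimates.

riesling: (119/141) × (25/119) × (84/119) × (50/119) × (12/119) × (16/119) ≈ 0.00071299
chardonnay: (22/141) × (17/22) × (8/22) × (20/22) × (2/22) × (9/22) ≈ 0.00148228
P(riesling | x) = 0.00071299 / 0.00219527 ≈ 0.325

0.325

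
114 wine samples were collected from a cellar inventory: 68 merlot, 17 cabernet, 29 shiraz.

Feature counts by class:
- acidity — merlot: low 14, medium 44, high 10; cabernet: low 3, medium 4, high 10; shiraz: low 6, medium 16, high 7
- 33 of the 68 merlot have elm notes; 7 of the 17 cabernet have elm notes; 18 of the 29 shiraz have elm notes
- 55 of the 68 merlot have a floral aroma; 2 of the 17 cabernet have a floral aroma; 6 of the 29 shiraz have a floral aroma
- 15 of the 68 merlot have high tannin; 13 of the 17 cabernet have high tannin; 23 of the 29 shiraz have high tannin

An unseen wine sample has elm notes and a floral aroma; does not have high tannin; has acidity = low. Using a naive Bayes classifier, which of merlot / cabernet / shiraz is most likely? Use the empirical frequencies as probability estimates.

merlot

merlot: (68/114) × (14/68) × (33/68) × (55/68) × (53/68) ≈ 0.0375707
cabernet: (17/114) × (3/17) × (7/17) × (2/17) × (4/17) ≈ 0.000299956
shiraz: (29/114) × (6/29) × (18/29) × (6/29) × (6/29) ≈ 0.00139839
Highest score → merlot.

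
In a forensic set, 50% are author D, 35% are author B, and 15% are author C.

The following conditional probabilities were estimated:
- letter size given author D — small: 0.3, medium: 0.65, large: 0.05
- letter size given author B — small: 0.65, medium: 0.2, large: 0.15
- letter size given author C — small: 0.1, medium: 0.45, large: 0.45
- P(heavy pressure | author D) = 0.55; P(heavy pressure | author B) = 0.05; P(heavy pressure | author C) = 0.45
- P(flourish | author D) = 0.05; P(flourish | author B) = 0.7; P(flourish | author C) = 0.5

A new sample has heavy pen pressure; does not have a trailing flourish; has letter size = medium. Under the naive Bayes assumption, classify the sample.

author D

author D: 0.5 × 0.65 × 0.55 × (1−0.05) = 0.1698125
author B: 0.35 × 0.2 × 0.05 × (1−0.7) = 0.00105
author C: 0.15 × 0.45 × 0.45 × (1−0.5) = 0.0151875
Highest score → author D.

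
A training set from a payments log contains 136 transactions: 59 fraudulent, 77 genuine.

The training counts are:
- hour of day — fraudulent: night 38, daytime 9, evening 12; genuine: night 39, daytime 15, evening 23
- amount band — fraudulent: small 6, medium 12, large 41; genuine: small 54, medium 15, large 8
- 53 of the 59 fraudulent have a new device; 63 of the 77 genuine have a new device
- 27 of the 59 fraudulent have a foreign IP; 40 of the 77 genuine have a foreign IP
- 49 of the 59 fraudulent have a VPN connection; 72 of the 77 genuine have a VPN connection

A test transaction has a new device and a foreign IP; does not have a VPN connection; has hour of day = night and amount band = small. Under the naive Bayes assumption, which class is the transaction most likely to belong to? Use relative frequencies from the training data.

genuine

fraudulent: (59/136) × (38/59) × (6/59) × (53/59) × (27/59) × (10/59) ≈ 0.00197983
genuine: (77/136) × (39/77) × (54/77) × (63/77) × (40/77) × (5/77) ≈ 0.00555044
Highest score → genuine.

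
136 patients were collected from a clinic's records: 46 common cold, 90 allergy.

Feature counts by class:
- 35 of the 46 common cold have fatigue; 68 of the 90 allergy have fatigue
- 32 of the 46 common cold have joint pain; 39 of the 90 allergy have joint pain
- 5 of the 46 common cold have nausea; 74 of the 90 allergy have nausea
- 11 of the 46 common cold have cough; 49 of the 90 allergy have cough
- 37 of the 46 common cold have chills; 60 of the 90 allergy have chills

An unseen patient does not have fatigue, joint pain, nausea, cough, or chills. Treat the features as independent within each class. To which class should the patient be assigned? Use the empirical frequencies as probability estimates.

common cold: (46/136) × (11/46) × (14/46) × (41/46) × (35/46) × (9/46) ≈ 0.00326622
allergy: (90/136) × (22/90) × (51/90) × (16/90) × (41/90) × (30/90) ≈ 0.00247462
Highest score → common cold.

common cold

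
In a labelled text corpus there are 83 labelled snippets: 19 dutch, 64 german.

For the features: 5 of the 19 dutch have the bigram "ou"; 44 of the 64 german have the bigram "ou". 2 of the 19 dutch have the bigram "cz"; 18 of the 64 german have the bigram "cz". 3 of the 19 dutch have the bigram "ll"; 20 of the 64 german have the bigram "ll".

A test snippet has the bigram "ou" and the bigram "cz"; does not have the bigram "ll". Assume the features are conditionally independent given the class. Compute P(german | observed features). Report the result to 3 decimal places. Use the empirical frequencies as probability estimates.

dutch: (19/83) × (5/19) × (2/19) × (16/19) ≈ 0.00533992
german: (64/83) × (44/64) × (18/64) × (44/64) ≈ 0.102504
P(german | x) = 0.102504 / 0.10784392 ≈ 0.950

0.950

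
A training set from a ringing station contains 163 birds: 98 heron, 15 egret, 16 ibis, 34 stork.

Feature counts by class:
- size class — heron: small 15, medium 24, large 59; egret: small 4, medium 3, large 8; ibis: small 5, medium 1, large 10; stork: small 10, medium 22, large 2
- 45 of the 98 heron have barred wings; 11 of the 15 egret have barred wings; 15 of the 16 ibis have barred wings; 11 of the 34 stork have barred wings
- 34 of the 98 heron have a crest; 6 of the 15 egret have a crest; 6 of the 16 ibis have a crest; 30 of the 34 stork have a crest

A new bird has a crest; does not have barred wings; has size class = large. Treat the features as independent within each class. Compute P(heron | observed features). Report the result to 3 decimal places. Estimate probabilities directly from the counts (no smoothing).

heron: (98/163) × (59/98) × (53/98) × (34/98) ≈ 0.0679152
egret: (15/163) × (8/15) × (4/15) × (6/15) ≈ 0.00523517
ibis: (16/163) × (10/16) × (1/16) × (6/16) ≈ 0.00143788
stork: (34/163) × (2/34) × (23/34) × (30/34) ≈ 0.00732375
P(heron | x) = 0.0679152 / 0.081912 ≈ 0.829

0.829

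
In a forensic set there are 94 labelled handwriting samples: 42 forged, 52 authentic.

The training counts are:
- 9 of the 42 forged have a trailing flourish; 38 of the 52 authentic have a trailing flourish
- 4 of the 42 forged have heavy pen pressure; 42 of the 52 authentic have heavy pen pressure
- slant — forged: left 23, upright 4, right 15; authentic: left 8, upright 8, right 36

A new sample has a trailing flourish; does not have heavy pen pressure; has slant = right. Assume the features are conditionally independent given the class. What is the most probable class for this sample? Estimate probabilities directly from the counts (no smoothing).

authentic

forged: (42/94) × (9/42) × (38/42) × (15/42) ≈ 0.0309379
authentic: (52/94) × (38/52) × (10/52) × (36/52) ≈ 0.053821
Highest score → authentic.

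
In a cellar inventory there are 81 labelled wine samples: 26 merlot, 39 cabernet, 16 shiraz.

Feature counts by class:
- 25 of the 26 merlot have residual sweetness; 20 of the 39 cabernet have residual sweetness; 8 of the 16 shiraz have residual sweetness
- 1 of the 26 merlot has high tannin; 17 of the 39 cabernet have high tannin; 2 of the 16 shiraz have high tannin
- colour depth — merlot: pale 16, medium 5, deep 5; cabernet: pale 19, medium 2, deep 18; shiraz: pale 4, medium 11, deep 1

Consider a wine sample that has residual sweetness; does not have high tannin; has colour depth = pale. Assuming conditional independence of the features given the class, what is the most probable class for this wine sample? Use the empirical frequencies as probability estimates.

merlot: (26/81) × (25/26) × (25/26) × (16/26) ≈ 0.182628
cabernet: (39/81) × (20/39) × (22/39) × (19/39) ≈ 0.0678566
shiraz: (16/81) × (8/16) × (14/16) × (4/16) ≈ 0.0216049
Highest score → merlot.

merlot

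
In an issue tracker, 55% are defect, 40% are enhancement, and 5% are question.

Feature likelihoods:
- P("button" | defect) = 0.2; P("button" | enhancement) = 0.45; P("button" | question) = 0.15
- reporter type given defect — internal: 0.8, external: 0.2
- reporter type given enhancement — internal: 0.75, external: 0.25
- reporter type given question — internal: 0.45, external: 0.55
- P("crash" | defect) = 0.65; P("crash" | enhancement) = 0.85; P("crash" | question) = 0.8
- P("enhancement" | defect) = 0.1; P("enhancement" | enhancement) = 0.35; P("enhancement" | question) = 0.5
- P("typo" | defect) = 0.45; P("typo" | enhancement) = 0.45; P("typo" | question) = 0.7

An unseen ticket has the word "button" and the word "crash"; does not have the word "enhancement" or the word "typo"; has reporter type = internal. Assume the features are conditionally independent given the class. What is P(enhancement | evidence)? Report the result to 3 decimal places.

defect: 0.55 × 0.2 × 0.8 × 0.65 × (1−0.1) × (1−0.45) = 0.028314
enhancement: 0.4 × 0.45 × 0.75 × 0.85 × (1−0.35) × (1−0.45) = 0.041023125
question: 0.05 × 0.15 × 0.45 × 0.8 × (1−0.5) × (1−0.7) = 0.000405
P(enhancement | x) = 0.041023125 / 0.069742125 ≈ 0.588

0.588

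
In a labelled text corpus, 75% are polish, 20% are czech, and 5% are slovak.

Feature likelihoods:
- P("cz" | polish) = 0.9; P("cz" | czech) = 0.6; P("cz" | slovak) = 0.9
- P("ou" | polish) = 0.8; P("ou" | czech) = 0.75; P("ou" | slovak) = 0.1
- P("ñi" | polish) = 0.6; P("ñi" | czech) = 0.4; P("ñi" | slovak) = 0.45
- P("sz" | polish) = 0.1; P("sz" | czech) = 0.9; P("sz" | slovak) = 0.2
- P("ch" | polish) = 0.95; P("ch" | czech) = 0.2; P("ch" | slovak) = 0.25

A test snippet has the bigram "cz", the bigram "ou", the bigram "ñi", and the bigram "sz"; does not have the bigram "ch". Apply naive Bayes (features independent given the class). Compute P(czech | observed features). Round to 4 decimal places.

0.9309

polish: 0.75 × 0.9 × 0.8 × 0.6 × 0.1 × (1−0.95) = 0.00162
czech: 0.2 × 0.6 × 0.75 × 0.4 × 0.9 × (1−0.2) = 0.02592
slovak: 0.05 × 0.9 × 0.1 × 0.45 × 0.2 × (1−0.25) = 0.00030375
P(czech | x) = 0.02592 / 0.02784375 ≈ 0.9309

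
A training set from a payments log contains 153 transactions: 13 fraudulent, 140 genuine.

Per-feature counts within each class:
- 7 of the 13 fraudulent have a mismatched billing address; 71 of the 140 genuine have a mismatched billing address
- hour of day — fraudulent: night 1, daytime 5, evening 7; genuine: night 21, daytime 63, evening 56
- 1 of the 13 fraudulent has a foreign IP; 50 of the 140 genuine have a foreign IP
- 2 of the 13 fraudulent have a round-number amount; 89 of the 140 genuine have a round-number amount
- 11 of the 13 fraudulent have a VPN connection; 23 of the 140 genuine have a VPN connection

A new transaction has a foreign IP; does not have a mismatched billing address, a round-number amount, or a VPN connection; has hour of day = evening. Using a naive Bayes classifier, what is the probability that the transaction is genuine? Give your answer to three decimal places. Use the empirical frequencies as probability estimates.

fraudulent: (13/153) × (6/13) × (7/13) × (1/13) × (11/13) × (2/13) ≈ 0.00021145
genuine: (140/153) × (69/140) × (56/140) × (50/140) × (51/140) × (117/140) ≈ 0.0196137
P(genuine | x) = 0.0196137 / 0.01982515 ≈ 0.989

0.989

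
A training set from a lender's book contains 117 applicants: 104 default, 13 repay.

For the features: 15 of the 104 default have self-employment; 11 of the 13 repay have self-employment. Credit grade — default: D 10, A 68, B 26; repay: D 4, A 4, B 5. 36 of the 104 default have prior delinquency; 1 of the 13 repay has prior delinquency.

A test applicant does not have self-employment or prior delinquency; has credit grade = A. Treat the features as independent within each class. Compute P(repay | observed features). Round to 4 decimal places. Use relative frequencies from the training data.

0.0147

default: (104/117) × (89/104) × (68/104) × (68/104) ≈ 0.325204
repay: (13/117) × (2/13) × (4/13) × (12/13) ≈ 0.00485511
P(repay | x) = 0.00485511 / 0.33005911 ≈ 0.0147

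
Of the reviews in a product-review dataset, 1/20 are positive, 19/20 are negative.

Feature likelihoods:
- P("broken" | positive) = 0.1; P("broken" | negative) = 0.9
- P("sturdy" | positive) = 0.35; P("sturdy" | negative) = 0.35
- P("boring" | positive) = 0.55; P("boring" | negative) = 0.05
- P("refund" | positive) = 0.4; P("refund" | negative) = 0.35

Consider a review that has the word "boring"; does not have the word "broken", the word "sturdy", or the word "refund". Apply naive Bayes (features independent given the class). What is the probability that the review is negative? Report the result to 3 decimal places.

positive: 0.05 × (1−0.1) × (1−0.35) × 0.55 × (1−0.4) = 0.0096525
negative: 0.95 × (1−0.9) × (1−0.35) × 0.05 × (1−0.35) = 0.002006875
P(negative | x) = 0.002006875 / 0.011659375 ≈ 0.172

0.172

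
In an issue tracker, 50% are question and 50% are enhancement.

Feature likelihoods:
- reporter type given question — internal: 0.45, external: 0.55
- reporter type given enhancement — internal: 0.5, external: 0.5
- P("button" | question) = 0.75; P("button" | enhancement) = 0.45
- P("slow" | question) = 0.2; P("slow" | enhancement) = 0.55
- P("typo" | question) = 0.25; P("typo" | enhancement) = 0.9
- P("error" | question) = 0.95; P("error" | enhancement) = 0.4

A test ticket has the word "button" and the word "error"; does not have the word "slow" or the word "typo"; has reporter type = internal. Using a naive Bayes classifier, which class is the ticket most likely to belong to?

question: 0.5 × 0.45 × 0.75 × (1−0.2) × (1−0.25) × 0.95 = 0.0961875
enhancement: 0.5 × 0.5 × 0.45 × (1−0.55) × (1−0.9) × 0.4 = 0.002025
Highest score → question.

question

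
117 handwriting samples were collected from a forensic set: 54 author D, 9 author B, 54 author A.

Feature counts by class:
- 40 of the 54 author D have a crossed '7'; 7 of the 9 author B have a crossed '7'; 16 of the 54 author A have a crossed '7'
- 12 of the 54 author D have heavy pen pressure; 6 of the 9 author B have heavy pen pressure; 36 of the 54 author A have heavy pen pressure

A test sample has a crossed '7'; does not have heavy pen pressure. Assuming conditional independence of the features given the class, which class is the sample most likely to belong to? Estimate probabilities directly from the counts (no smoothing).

author D: (54/117) × (40/54) × (42/54) ≈ 0.265907
author B: (9/117) × (7/9) × (3/9) ≈ 0.019943
author A: (54/117) × (16/54) × (18/54) ≈ 0.045584
Highest score → author D.

author D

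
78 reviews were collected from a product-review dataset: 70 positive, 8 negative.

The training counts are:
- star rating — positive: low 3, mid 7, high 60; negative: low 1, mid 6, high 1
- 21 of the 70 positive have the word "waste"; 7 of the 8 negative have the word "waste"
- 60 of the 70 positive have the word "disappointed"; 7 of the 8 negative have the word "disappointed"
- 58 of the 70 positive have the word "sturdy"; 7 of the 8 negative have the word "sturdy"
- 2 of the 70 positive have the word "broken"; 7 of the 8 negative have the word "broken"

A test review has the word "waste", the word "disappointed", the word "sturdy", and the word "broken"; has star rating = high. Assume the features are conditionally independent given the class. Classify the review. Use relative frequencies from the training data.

positive: (70/78) × (60/70) × (21/70) × (60/70) × (58/70) × (2/70) ≈ 0.00468266
negative: (8/78) × (1/8) × (7/8) × (7/8) × (7/8) × (7/8) ≈ 0.00751515
Highest score → negative.

negative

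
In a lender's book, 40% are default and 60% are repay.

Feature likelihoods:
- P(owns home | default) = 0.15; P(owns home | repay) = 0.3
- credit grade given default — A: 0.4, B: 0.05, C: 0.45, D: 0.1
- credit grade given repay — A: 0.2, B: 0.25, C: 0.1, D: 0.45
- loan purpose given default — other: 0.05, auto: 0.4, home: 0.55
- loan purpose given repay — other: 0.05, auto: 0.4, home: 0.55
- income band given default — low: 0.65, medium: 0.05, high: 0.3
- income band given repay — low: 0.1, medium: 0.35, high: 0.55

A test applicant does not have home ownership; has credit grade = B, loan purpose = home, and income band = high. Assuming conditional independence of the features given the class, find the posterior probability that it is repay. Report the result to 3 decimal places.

0.919

default: 0.4 × (1−0.15) × 0.05 × 0.55 × 0.3 = 0.002805
repay: 0.6 × (1−0.3) × 0.25 × 0.55 × 0.55 = 0.0317625
P(repay | x) = 0.0317625 / 0.0345675 ≈ 0.919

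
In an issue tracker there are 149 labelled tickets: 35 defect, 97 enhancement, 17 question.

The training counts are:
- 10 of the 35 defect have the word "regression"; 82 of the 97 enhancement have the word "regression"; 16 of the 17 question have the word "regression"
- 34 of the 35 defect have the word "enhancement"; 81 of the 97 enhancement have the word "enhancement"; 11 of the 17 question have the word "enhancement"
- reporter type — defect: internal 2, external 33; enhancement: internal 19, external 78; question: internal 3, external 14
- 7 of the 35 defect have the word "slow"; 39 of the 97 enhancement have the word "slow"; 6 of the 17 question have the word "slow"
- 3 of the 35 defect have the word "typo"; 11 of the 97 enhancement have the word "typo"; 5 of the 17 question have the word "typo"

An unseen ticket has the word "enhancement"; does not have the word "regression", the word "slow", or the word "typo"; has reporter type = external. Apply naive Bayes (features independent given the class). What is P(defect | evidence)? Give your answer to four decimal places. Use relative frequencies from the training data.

defect: (35/149) × (25/35) × (34/35) × (33/35) × (28/35) × (32/35) ≈ 0.112404
enhancement: (97/149) × (15/97) × (81/97) × (78/97) × (58/97) × (86/97) ≈ 0.0358364
question: (17/149) × (1/17) × (11/17) × (14/17) × (11/17) × (12/17) ≈ 0.00163348
P(defect | x) = 0.112404 / 0.14987388 ≈ 0.7500

0.7500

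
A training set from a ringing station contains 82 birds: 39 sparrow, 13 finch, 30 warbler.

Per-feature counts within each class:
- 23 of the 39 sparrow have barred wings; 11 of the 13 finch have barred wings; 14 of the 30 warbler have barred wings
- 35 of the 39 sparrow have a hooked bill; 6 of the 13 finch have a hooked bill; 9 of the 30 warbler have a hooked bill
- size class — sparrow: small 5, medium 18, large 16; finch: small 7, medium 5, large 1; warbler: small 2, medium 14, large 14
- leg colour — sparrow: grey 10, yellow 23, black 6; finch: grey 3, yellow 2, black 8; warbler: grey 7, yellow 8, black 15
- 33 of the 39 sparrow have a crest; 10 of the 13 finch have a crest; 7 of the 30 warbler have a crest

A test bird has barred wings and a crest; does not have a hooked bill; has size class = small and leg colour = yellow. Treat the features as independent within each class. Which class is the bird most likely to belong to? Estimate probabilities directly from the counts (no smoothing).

finch

sparrow: (39/82) × (23/39) × (4/39) × (5/39) × (23/39) × (33/39) ≈ 0.00184046
finch: (13/82) × (11/13) × (7/13) × (7/13) × (2/13) × (10/13) ≈ 0.0046029
warbler: (30/82) × (14/30) × (21/30) × (2/30) × (8/30) × (7/30) ≈ 0.000495754
Highest score → finch.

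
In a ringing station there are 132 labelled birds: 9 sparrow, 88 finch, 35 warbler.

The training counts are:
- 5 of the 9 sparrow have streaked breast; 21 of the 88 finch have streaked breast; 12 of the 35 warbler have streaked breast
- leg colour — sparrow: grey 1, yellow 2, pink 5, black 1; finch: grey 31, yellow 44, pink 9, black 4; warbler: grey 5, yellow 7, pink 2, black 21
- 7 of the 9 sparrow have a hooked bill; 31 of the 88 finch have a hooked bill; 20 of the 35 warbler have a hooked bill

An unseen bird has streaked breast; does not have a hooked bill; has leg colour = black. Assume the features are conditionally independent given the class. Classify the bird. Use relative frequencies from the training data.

sparrow: (9/132) × (5/9) × (1/9) × (2/9) ≈ 0.000935279
finch: (88/132) × (21/88) × (4/88) × (57/88) ≈ 0.00468398
warbler: (35/132) × (12/35) × (21/35) × (15/35) ≈ 0.0233766
Highest score → warbler.

warbler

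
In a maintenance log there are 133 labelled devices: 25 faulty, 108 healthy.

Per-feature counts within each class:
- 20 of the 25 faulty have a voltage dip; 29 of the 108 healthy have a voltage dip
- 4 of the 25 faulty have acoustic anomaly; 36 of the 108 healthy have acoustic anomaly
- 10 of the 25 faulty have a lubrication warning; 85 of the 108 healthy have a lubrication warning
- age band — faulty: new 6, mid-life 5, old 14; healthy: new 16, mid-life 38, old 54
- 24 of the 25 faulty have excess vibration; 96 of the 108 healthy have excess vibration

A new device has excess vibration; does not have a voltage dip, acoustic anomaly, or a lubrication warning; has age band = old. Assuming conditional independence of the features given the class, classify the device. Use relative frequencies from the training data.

healthy

faulty: (25/133) × (5/25) × (21/25) × (15/25) × (14/25) × (24/25) ≈ 0.0101861
healthy: (108/133) × (79/108) × (72/108) × (23/108) × (54/108) × (96/108) ≈ 0.0374805
Highest score → healthy.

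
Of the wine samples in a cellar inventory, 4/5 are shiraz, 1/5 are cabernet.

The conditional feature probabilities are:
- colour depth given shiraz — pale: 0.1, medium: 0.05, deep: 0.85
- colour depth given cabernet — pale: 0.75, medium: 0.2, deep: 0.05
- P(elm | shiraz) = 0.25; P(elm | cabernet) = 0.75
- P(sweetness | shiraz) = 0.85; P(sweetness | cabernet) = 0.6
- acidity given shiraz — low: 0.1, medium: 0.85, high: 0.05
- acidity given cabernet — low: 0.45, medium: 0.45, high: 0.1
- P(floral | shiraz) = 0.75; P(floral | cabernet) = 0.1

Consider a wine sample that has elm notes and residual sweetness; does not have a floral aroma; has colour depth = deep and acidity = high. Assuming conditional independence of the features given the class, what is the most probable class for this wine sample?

shiraz: 0.8 × 0.85 × 0.25 × 0.85 × 0.05 × (1−0.75) = 0.00180625
cabernet: 0.2 × 0.05 × 0.75 × 0.6 × 0.1 × (1−0.1) = 0.000405
Highest score → shiraz.

shiraz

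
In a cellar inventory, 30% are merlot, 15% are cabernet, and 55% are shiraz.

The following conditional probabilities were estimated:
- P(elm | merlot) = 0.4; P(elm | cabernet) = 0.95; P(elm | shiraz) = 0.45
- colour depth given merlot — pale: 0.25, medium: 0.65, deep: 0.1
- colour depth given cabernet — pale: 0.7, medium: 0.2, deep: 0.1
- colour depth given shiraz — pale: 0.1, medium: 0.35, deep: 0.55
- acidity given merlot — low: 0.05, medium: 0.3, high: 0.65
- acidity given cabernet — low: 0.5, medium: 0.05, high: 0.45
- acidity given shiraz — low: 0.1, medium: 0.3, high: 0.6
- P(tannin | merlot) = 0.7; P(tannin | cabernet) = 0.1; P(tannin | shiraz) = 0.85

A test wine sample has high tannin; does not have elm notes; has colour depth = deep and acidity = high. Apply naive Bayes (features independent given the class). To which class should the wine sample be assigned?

merlot: 0.3 × (1−0.4) × 0.1 × 0.65 × 0.7 = 0.00819
cabernet: 0.15 × (1−0.95) × 0.1 × 0.45 × 0.1 = 0.00003375
shiraz: 0.55 × (1−0.45) × 0.55 × 0.6 × 0.85 = 0.08485125
Highest score → shiraz.

shiraz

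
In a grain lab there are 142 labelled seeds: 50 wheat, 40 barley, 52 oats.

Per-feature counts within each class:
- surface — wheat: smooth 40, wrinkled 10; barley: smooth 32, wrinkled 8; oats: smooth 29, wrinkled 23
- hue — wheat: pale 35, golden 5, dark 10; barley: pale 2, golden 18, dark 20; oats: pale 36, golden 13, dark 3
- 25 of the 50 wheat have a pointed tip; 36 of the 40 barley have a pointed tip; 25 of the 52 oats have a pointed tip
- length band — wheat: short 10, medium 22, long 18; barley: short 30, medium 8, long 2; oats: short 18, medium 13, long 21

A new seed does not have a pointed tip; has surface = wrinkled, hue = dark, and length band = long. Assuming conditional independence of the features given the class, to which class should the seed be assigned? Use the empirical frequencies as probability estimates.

wheat: (50/142) × (10/50) × (10/50) × (25/50) × (18/50) ≈ 0.00253521
barley: (40/142) × (8/40) × (20/40) × (4/40) × (2/40) ≈ 0.000140845
oats: (52/142) × (23/52) × (3/52) × (27/52) × (21/52) ≈ 0.00195945
Highest score → wheat.

wheat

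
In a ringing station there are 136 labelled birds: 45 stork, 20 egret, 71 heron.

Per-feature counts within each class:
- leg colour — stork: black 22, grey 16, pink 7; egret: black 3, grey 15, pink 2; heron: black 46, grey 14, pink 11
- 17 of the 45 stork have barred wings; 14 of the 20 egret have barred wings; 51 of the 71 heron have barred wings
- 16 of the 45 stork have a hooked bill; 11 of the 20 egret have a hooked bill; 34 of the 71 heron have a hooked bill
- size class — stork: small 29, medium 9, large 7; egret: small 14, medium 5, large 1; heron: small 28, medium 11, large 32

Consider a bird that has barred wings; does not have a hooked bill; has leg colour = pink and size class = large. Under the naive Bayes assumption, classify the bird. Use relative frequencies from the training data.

heron

stork: (45/136) × (7/45) × (17/45) × (29/45) × (7/45) ≈ 0.00194925
egret: (20/136) × (2/20) × (14/20) × (9/20) × (1/20) ≈ 0.000231618
heron: (71/136) × (11/71) × (51/71) × (37/71) × (32/71) ≈ 0.0136459
Highest score → heron.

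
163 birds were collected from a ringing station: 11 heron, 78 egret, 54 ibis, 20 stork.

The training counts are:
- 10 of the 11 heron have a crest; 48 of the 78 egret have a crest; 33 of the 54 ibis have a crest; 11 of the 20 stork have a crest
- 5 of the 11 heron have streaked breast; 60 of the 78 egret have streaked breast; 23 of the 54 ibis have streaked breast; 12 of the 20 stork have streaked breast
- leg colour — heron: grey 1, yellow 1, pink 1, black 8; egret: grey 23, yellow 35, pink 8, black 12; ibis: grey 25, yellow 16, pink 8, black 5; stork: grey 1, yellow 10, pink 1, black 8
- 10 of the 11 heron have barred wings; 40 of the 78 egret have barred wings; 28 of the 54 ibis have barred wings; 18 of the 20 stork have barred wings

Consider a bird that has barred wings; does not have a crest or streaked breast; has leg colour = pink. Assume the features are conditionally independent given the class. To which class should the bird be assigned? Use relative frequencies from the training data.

ibis

heron: (11/163) × (1/11) × (6/11) × (1/11) × (10/11) ≈ 0.000276558
egret: (78/163) × (30/78) × (18/78) × (8/78) × (40/78) ≈ 0.00223394
ibis: (54/163) × (21/54) × (31/54) × (8/54) × (28/54) ≈ 0.00568146
stork: (20/163) × (9/20) × (8/20) × (1/20) × (18/20) ≈ 0.000993865
Highest score → ibis.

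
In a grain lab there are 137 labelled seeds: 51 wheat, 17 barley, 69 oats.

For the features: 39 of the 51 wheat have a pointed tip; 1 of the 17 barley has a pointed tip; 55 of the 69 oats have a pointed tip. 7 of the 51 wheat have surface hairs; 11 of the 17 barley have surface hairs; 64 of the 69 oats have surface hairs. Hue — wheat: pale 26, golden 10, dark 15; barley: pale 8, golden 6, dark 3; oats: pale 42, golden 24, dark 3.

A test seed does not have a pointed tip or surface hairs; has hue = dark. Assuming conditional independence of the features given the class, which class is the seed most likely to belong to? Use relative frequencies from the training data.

wheat

wheat: (51/137) × (12/51) × (44/51) × (15/51) ≈ 0.0222262
barley: (17/137) × (16/17) × (6/17) × (3/17) ≈ 0.00727401
oats: (69/137) × (14/69) × (5/69) × (3/69) ≈ 0.000321959
Highest score → wheat.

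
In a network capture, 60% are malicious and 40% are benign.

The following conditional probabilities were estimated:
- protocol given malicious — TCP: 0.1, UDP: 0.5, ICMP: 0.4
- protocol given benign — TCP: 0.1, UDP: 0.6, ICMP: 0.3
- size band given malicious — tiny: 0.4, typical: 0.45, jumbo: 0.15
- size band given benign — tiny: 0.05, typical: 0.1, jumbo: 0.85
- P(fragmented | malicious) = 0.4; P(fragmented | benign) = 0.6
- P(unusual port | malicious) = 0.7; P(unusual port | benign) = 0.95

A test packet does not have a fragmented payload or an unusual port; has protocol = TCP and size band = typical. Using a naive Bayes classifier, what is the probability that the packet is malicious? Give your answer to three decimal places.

malicious: 0.6 × 0.1 × 0.45 × (1−0.4) × (1−0.7) = 0.00486
benign: 0.4 × 0.1 × 0.1 × (1−0.6) × (1−0.95) = 0.00008
P(malicious | x) = 0.00486 / 0.00494 ≈ 0.984

0.984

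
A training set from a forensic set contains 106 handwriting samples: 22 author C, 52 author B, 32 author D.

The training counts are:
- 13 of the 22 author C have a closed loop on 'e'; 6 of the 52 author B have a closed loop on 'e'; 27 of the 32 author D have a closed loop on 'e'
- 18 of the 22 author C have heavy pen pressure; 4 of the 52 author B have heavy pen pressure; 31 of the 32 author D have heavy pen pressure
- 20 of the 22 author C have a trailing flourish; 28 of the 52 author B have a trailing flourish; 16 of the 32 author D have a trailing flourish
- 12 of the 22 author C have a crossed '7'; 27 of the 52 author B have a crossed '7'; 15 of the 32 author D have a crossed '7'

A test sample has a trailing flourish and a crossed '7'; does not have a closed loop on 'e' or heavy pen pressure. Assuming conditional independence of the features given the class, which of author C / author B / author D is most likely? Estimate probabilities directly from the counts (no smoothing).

author B

author C: (22/106) × (9/22) × (4/22) × (20/22) × (12/22) ≈ 0.00765491
author B: (52/106) × (46/52) × (48/52) × (28/52) × (27/52) ≈ 0.111997
author D: (32/106) × (5/32) × (1/32) × (16/32) × (15/32) ≈ 0.000345482
Highest score → author B.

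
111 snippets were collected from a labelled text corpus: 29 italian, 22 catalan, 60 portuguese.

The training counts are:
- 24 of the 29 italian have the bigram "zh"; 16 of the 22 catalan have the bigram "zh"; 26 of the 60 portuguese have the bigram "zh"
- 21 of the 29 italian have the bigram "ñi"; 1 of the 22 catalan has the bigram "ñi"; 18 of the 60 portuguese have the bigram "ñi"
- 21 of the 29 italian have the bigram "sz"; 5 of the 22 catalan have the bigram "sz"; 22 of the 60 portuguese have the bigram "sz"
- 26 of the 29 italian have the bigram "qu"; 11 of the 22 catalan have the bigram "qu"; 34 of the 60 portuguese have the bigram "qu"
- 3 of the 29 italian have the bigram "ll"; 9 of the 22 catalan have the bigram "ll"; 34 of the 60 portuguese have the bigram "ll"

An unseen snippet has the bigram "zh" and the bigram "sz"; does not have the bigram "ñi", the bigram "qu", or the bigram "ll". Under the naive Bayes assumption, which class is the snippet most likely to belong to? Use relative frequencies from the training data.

italian: (29/111) × (24/29) × (8/29) × (21/29) × (3/29) × (26/29) ≈ 0.0040059
catalan: (22/111) × (16/22) × (21/22) × (5/22) × (11/22) × (13/22) ≈ 0.00923914
portuguese: (60/111) × (26/60) × (42/60) × (22/60) × (26/60) × (26/60) ≈ 0.0112892
Highest score → portuguese.

portuguese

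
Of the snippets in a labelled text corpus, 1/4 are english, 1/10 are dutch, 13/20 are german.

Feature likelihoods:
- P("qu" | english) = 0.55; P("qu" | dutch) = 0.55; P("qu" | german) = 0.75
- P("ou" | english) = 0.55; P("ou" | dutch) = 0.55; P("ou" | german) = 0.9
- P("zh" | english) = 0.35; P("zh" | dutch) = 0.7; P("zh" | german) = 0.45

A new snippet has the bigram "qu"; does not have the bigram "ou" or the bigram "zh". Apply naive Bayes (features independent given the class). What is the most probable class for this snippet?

english

english: 0.25 × 0.55 × (1−0.55) × (1−0.35) = 0.04021875
dutch: 0.1 × 0.55 × (1−0.55) × (1−0.7) = 0.007425
german: 0.65 × 0.75 × (1−0.9) × (1−0.45) = 0.0268125
Highest score → english.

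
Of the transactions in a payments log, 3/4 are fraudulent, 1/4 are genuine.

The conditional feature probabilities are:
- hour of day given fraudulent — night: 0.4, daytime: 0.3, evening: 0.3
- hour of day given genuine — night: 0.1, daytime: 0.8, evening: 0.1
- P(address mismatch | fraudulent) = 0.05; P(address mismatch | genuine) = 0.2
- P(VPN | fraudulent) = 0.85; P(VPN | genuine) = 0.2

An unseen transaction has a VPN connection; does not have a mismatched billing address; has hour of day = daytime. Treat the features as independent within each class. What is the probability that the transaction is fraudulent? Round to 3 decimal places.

fraudulent: 0.75 × 0.3 × (1−0.05) × 0.85 = 0.1816875
genuine: 0.25 × 0.8 × (1−0.2) × 0.2 = 0.032
P(fraudulent | x) = 0.1816875 / 0.2136875 ≈ 0.850

0.850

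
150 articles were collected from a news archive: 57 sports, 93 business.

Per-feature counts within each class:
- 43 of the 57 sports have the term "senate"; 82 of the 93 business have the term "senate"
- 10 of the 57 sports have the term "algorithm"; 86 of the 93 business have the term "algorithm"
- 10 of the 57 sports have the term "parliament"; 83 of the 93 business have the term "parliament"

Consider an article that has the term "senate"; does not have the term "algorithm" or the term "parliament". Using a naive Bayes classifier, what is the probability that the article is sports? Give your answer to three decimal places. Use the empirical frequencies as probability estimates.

0.978

sports: (57/150) × (43/57) × (47/57) × (47/57) ≈ 0.194905
business: (93/150) × (82/93) × (7/93) × (10/93) ≈ 0.0044244
P(sports | x) = 0.194905 / 0.1993294 ≈ 0.978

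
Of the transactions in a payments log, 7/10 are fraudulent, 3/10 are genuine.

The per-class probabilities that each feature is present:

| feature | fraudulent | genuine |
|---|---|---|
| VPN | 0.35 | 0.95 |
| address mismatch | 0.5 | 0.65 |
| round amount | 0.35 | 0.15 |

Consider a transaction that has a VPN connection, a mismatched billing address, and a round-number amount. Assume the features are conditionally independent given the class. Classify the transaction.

fraudulent

fraudulent: 0.7 × 0.35 × 0.5 × 0.35 = 0.042875
genuine: 0.3 × 0.95 × 0.65 × 0.15 = 0.0277875
Highest score → fraudulent.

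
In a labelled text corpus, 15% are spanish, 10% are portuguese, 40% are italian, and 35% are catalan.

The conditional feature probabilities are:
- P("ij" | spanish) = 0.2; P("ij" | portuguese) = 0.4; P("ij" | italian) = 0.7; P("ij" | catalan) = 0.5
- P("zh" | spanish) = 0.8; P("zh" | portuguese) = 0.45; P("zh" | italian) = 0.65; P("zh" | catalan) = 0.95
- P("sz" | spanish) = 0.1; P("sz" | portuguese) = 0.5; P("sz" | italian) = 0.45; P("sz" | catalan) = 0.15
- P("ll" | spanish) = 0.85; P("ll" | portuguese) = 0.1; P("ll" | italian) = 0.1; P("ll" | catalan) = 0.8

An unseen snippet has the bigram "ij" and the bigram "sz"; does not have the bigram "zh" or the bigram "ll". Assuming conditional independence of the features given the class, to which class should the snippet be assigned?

spanish: 0.15 × 0.2 × (1−0.8) × 0.1 × (1−0.85) = 0.00009
portuguese: 0.1 × 0.4 × (1−0.45) × 0.5 × (1−0.1) = 0.0099
italian: 0.4 × 0.7 × (1−0.65) × 0.45 × (1−0.1) = 0.03969
catalan: 0.35 × 0.5 × (1−0.95) × 0.15 × (1−0.8) = 0.0002625
Highest score → italian.

italian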